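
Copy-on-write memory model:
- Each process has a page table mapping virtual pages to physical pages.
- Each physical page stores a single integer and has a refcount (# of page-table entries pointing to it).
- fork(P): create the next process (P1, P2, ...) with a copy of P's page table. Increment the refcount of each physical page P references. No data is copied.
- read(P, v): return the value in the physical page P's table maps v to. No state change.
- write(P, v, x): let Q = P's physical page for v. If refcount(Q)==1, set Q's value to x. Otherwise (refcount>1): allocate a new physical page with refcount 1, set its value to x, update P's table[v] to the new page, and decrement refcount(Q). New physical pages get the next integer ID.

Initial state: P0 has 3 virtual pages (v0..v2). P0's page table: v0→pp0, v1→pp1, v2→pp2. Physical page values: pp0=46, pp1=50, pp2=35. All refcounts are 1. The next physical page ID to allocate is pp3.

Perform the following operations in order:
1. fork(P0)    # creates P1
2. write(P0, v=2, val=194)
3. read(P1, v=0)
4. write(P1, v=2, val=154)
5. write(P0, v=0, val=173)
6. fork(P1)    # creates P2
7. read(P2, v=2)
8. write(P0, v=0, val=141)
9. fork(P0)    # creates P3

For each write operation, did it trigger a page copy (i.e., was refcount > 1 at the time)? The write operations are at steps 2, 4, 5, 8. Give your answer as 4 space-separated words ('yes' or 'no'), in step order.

Op 1: fork(P0) -> P1. 3 ppages; refcounts: pp0:2 pp1:2 pp2:2
Op 2: write(P0, v2, 194). refcount(pp2)=2>1 -> COPY to pp3. 4 ppages; refcounts: pp0:2 pp1:2 pp2:1 pp3:1
Op 3: read(P1, v0) -> 46. No state change.
Op 4: write(P1, v2, 154). refcount(pp2)=1 -> write in place. 4 ppages; refcounts: pp0:2 pp1:2 pp2:1 pp3:1
Op 5: write(P0, v0, 173). refcount(pp0)=2>1 -> COPY to pp4. 5 ppages; refcounts: pp0:1 pp1:2 pp2:1 pp3:1 pp4:1
Op 6: fork(P1) -> P2. 5 ppages; refcounts: pp0:2 pp1:3 pp2:2 pp3:1 pp4:1
Op 7: read(P2, v2) -> 154. No state change.
Op 8: write(P0, v0, 141). refcount(pp4)=1 -> write in place. 5 ppages; refcounts: pp0:2 pp1:3 pp2:2 pp3:1 pp4:1
Op 9: fork(P0) -> P3. 5 ppages; refcounts: pp0:2 pp1:4 pp2:2 pp3:2 pp4:2

yes no yes no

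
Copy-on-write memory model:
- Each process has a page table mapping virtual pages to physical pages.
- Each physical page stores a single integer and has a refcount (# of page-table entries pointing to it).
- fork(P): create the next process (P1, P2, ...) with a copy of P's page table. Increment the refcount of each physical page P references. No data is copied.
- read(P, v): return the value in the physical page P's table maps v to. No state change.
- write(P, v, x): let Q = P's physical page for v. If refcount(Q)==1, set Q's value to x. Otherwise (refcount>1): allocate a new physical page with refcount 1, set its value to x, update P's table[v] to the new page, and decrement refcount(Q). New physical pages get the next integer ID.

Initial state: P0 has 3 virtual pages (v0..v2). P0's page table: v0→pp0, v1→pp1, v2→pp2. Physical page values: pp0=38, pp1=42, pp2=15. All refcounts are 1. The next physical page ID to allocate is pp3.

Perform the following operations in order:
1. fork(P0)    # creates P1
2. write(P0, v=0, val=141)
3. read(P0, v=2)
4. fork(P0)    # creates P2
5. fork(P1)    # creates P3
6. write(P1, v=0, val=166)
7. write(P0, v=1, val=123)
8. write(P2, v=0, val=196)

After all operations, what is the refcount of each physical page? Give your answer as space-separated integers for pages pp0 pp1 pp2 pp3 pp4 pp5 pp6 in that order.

Op 1: fork(P0) -> P1. 3 ppages; refcounts: pp0:2 pp1:2 pp2:2
Op 2: write(P0, v0, 141). refcount(pp0)=2>1 -> COPY to pp3. 4 ppages; refcounts: pp0:1 pp1:2 pp2:2 pp3:1
Op 3: read(P0, v2) -> 15. No state change.
Op 4: fork(P0) -> P2. 4 ppages; refcounts: pp0:1 pp1:3 pp2:3 pp3:2
Op 5: fork(P1) -> P3. 4 ppages; refcounts: pp0:2 pp1:4 pp2:4 pp3:2
Op 6: write(P1, v0, 166). refcount(pp0)=2>1 -> COPY to pp4. 5 ppages; refcounts: pp0:1 pp1:4 pp2:4 pp3:2 pp4:1
Op 7: write(P0, v1, 123). refcount(pp1)=4>1 -> COPY to pp5. 6 ppages; refcounts: pp0:1 pp1:3 pp2:4 pp3:2 pp4:1 pp5:1
Op 8: write(P2, v0, 196). refcount(pp3)=2>1 -> COPY to pp6. 7 ppages; refcounts: pp0:1 pp1:3 pp2:4 pp3:1 pp4:1 pp5:1 pp6:1

Answer: 1 3 4 1 1 1 1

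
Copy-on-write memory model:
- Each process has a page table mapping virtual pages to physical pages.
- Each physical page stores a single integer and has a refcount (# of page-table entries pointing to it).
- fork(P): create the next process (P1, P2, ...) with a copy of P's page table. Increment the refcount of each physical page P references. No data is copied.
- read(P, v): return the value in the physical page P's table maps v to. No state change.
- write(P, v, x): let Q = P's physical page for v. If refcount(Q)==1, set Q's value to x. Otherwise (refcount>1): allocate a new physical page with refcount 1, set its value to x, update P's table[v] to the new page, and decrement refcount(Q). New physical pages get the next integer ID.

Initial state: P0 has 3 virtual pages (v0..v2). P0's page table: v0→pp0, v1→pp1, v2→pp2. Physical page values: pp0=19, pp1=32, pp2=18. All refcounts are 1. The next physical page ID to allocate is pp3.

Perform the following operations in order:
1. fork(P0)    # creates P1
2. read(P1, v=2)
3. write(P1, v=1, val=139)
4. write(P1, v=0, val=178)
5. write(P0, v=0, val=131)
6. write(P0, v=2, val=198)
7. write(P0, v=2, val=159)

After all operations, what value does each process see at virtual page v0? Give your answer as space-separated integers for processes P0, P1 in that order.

Op 1: fork(P0) -> P1. 3 ppages; refcounts: pp0:2 pp1:2 pp2:2
Op 2: read(P1, v2) -> 18. No state change.
Op 3: write(P1, v1, 139). refcount(pp1)=2>1 -> COPY to pp3. 4 ppages; refcounts: pp0:2 pp1:1 pp2:2 pp3:1
Op 4: write(P1, v0, 178). refcount(pp0)=2>1 -> COPY to pp4. 5 ppages; refcounts: pp0:1 pp1:1 pp2:2 pp3:1 pp4:1
Op 5: write(P0, v0, 131). refcount(pp0)=1 -> write in place. 5 ppages; refcounts: pp0:1 pp1:1 pp2:2 pp3:1 pp4:1
Op 6: write(P0, v2, 198). refcount(pp2)=2>1 -> COPY to pp5. 6 ppages; refcounts: pp0:1 pp1:1 pp2:1 pp3:1 pp4:1 pp5:1
Op 7: write(P0, v2, 159). refcount(pp5)=1 -> write in place. 6 ppages; refcounts: pp0:1 pp1:1 pp2:1 pp3:1 pp4:1 pp5:1
P0: v0 -> pp0 = 131
P1: v0 -> pp4 = 178

Answer: 131 178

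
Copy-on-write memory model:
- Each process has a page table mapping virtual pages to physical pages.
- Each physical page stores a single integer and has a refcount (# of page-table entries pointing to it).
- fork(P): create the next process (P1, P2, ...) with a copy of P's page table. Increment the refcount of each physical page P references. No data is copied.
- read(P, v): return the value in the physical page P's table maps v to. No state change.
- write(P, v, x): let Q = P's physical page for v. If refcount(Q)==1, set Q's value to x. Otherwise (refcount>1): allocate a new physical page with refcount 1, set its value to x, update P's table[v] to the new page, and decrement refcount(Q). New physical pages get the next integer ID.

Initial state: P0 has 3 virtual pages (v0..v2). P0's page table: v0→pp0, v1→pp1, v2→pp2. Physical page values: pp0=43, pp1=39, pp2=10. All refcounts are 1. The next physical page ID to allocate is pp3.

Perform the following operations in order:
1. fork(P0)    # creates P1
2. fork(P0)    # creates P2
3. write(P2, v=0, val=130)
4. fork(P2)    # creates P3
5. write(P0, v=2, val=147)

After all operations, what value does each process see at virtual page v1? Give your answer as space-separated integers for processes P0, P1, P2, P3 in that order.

Answer: 39 39 39 39

Derivation:
Op 1: fork(P0) -> P1. 3 ppages; refcounts: pp0:2 pp1:2 pp2:2
Op 2: fork(P0) -> P2. 3 ppages; refcounts: pp0:3 pp1:3 pp2:3
Op 3: write(P2, v0, 130). refcount(pp0)=3>1 -> COPY to pp3. 4 ppages; refcounts: pp0:2 pp1:3 pp2:3 pp3:1
Op 4: fork(P2) -> P3. 4 ppages; refcounts: pp0:2 pp1:4 pp2:4 pp3:2
Op 5: write(P0, v2, 147). refcount(pp2)=4>1 -> COPY to pp4. 5 ppages; refcounts: pp0:2 pp1:4 pp2:3 pp3:2 pp4:1
P0: v1 -> pp1 = 39
P1: v1 -> pp1 = 39
P2: v1 -> pp1 = 39
P3: v1 -> pp1 = 39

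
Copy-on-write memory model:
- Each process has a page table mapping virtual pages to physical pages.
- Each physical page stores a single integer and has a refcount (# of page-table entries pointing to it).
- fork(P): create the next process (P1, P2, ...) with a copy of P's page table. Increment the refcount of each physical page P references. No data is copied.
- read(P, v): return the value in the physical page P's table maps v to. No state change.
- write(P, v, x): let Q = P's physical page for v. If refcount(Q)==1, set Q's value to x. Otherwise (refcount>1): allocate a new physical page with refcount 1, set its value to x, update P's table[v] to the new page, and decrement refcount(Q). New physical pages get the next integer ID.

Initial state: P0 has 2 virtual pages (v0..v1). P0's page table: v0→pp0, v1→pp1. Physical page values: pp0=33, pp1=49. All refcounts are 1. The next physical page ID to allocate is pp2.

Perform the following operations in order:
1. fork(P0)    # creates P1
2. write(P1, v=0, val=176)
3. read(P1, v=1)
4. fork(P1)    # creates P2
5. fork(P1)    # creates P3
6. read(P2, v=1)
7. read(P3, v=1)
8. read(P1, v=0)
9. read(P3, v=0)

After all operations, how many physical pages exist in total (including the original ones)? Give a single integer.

Op 1: fork(P0) -> P1. 2 ppages; refcounts: pp0:2 pp1:2
Op 2: write(P1, v0, 176). refcount(pp0)=2>1 -> COPY to pp2. 3 ppages; refcounts: pp0:1 pp1:2 pp2:1
Op 3: read(P1, v1) -> 49. No state change.
Op 4: fork(P1) -> P2. 3 ppages; refcounts: pp0:1 pp1:3 pp2:2
Op 5: fork(P1) -> P3. 3 ppages; refcounts: pp0:1 pp1:4 pp2:3
Op 6: read(P2, v1) -> 49. No state change.
Op 7: read(P3, v1) -> 49. No state change.
Op 8: read(P1, v0) -> 176. No state change.
Op 9: read(P3, v0) -> 176. No state change.

Answer: 3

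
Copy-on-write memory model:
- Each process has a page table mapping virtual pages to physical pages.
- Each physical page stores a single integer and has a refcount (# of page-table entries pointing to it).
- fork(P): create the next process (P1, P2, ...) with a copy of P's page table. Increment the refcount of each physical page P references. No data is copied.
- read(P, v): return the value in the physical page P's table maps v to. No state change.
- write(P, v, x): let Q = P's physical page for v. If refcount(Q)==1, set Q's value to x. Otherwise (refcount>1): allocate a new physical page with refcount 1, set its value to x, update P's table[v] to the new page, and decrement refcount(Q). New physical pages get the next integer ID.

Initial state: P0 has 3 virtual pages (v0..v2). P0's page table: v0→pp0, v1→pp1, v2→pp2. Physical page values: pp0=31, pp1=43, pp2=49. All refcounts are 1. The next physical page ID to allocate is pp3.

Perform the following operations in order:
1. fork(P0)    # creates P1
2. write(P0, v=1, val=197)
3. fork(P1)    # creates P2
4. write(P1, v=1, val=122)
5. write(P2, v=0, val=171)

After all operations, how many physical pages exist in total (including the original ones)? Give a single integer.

Answer: 6

Derivation:
Op 1: fork(P0) -> P1. 3 ppages; refcounts: pp0:2 pp1:2 pp2:2
Op 2: write(P0, v1, 197). refcount(pp1)=2>1 -> COPY to pp3. 4 ppages; refcounts: pp0:2 pp1:1 pp2:2 pp3:1
Op 3: fork(P1) -> P2. 4 ppages; refcounts: pp0:3 pp1:2 pp2:3 pp3:1
Op 4: write(P1, v1, 122). refcount(pp1)=2>1 -> COPY to pp4. 5 ppages; refcounts: pp0:3 pp1:1 pp2:3 pp3:1 pp4:1
Op 5: write(P2, v0, 171). refcount(pp0)=3>1 -> COPY to pp5. 6 ppages; refcounts: pp0:2 pp1:1 pp2:3 pp3:1 pp4:1 pp5:1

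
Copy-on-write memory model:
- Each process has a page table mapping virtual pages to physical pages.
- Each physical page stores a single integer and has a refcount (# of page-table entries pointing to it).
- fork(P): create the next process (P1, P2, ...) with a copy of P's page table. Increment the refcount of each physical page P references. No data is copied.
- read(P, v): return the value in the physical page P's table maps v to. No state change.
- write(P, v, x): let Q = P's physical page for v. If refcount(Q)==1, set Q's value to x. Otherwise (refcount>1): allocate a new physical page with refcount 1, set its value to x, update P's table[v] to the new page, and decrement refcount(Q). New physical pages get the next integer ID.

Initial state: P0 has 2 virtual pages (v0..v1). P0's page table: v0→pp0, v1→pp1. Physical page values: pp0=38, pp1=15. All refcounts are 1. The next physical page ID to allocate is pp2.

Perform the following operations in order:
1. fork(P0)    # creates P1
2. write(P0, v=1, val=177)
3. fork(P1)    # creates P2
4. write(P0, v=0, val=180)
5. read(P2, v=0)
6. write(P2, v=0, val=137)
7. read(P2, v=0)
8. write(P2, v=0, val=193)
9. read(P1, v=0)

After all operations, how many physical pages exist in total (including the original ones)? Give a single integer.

Op 1: fork(P0) -> P1. 2 ppages; refcounts: pp0:2 pp1:2
Op 2: write(P0, v1, 177). refcount(pp1)=2>1 -> COPY to pp2. 3 ppages; refcounts: pp0:2 pp1:1 pp2:1
Op 3: fork(P1) -> P2. 3 ppages; refcounts: pp0:3 pp1:2 pp2:1
Op 4: write(P0, v0, 180). refcount(pp0)=3>1 -> COPY to pp3. 4 ppages; refcounts: pp0:2 pp1:2 pp2:1 pp3:1
Op 5: read(P2, v0) -> 38. No state change.
Op 6: write(P2, v0, 137). refcount(pp0)=2>1 -> COPY to pp4. 5 ppages; refcounts: pp0:1 pp1:2 pp2:1 pp3:1 pp4:1
Op 7: read(P2, v0) -> 137. No state change.
Op 8: write(P2, v0, 193). refcount(pp4)=1 -> write in place. 5 ppages; refcounts: pp0:1 pp1:2 pp2:1 pp3:1 pp4:1
Op 9: read(P1, v0) -> 38. No state change.

Answer: 5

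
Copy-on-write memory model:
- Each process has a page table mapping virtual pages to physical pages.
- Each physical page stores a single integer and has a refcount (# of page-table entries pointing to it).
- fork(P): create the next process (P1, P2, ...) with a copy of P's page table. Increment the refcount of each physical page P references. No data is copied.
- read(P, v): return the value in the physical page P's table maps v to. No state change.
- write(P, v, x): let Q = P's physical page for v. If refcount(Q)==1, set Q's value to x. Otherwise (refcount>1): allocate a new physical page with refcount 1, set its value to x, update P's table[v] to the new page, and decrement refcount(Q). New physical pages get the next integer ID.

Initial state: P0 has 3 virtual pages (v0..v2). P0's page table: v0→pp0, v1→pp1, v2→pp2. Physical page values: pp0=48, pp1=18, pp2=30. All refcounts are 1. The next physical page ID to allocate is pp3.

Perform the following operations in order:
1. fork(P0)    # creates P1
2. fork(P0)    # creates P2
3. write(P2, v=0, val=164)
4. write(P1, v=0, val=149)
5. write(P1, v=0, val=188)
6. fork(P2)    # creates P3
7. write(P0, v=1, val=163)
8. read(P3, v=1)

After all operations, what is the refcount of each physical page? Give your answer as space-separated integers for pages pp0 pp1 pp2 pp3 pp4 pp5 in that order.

Answer: 1 3 4 2 1 1

Derivation:
Op 1: fork(P0) -> P1. 3 ppages; refcounts: pp0:2 pp1:2 pp2:2
Op 2: fork(P0) -> P2. 3 ppages; refcounts: pp0:3 pp1:3 pp2:3
Op 3: write(P2, v0, 164). refcount(pp0)=3>1 -> COPY to pp3. 4 ppages; refcounts: pp0:2 pp1:3 pp2:3 pp3:1
Op 4: write(P1, v0, 149). refcount(pp0)=2>1 -> COPY to pp4. 5 ppages; refcounts: pp0:1 pp1:3 pp2:3 pp3:1 pp4:1
Op 5: write(P1, v0, 188). refcount(pp4)=1 -> write in place. 5 ppages; refcounts: pp0:1 pp1:3 pp2:3 pp3:1 pp4:1
Op 6: fork(P2) -> P3. 5 ppages; refcounts: pp0:1 pp1:4 pp2:4 pp3:2 pp4:1
Op 7: write(P0, v1, 163). refcount(pp1)=4>1 -> COPY to pp5. 6 ppages; refcounts: pp0:1 pp1:3 pp2:4 pp3:2 pp4:1 pp5:1
Op 8: read(P3, v1) -> 18. No state change.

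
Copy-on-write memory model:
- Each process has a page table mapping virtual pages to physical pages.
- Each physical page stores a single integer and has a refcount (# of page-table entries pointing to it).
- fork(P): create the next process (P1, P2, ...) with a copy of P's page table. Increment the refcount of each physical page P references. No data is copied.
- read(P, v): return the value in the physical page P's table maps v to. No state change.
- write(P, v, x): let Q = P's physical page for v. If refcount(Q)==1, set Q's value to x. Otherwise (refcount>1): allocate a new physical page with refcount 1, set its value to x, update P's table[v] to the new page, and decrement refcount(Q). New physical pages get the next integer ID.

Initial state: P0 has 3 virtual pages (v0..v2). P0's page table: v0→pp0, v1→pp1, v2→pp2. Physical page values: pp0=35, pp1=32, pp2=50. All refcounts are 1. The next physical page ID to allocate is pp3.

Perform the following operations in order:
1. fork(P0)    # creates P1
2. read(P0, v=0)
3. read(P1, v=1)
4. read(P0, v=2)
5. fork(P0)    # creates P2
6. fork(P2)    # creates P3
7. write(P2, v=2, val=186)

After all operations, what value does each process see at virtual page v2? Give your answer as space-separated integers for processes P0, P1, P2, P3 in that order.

Answer: 50 50 186 50

Derivation:
Op 1: fork(P0) -> P1. 3 ppages; refcounts: pp0:2 pp1:2 pp2:2
Op 2: read(P0, v0) -> 35. No state change.
Op 3: read(P1, v1) -> 32. No state change.
Op 4: read(P0, v2) -> 50. No state change.
Op 5: fork(P0) -> P2. 3 ppages; refcounts: pp0:3 pp1:3 pp2:3
Op 6: fork(P2) -> P3. 3 ppages; refcounts: pp0:4 pp1:4 pp2:4
Op 7: write(P2, v2, 186). refcount(pp2)=4>1 -> COPY to pp3. 4 ppages; refcounts: pp0:4 pp1:4 pp2:3 pp3:1
P0: v2 -> pp2 = 50
P1: v2 -> pp2 = 50
P2: v2 -> pp3 = 186
P3: v2 -> pp2 = 50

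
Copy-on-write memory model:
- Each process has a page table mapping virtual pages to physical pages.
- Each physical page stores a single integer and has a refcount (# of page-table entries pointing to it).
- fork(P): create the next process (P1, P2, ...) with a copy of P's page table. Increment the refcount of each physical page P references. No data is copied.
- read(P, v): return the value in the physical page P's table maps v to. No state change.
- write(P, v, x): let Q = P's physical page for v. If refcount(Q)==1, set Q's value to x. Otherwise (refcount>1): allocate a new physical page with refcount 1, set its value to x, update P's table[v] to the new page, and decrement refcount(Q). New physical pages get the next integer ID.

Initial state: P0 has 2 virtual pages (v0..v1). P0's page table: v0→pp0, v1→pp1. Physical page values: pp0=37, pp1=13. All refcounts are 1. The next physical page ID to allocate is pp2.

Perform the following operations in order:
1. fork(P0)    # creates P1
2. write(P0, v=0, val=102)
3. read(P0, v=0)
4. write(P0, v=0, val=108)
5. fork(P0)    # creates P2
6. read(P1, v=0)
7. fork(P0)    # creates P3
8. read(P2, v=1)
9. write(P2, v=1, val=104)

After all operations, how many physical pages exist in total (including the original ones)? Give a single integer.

Answer: 4

Derivation:
Op 1: fork(P0) -> P1. 2 ppages; refcounts: pp0:2 pp1:2
Op 2: write(P0, v0, 102). refcount(pp0)=2>1 -> COPY to pp2. 3 ppages; refcounts: pp0:1 pp1:2 pp2:1
Op 3: read(P0, v0) -> 102. No state change.
Op 4: write(P0, v0, 108). refcount(pp2)=1 -> write in place. 3 ppages; refcounts: pp0:1 pp1:2 pp2:1
Op 5: fork(P0) -> P2. 3 ppages; refcounts: pp0:1 pp1:3 pp2:2
Op 6: read(P1, v0) -> 37. No state change.
Op 7: fork(P0) -> P3. 3 ppages; refcounts: pp0:1 pp1:4 pp2:3
Op 8: read(P2, v1) -> 13. No state change.
Op 9: write(P2, v1, 104). refcount(pp1)=4>1 -> COPY to pp3. 4 ppages; refcounts: pp0:1 pp1:3 pp2:3 pp3:1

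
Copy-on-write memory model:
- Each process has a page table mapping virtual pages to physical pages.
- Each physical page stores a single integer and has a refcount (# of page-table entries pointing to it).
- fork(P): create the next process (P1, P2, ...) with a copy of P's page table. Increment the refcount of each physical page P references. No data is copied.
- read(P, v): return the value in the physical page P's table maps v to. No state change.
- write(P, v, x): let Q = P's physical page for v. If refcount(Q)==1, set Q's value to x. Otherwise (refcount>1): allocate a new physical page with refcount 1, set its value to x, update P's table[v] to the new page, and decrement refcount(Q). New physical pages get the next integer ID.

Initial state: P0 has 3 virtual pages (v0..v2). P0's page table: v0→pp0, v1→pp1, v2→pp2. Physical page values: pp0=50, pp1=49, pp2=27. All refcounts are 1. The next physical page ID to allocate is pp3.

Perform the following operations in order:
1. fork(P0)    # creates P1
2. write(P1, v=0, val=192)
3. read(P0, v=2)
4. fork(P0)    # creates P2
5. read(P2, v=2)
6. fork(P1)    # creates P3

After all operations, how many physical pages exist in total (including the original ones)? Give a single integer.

Op 1: fork(P0) -> P1. 3 ppages; refcounts: pp0:2 pp1:2 pp2:2
Op 2: write(P1, v0, 192). refcount(pp0)=2>1 -> COPY to pp3. 4 ppages; refcounts: pp0:1 pp1:2 pp2:2 pp3:1
Op 3: read(P0, v2) -> 27. No state change.
Op 4: fork(P0) -> P2. 4 ppages; refcounts: pp0:2 pp1:3 pp2:3 pp3:1
Op 5: read(P2, v2) -> 27. No state change.
Op 6: fork(P1) -> P3. 4 ppages; refcounts: pp0:2 pp1:4 pp2:4 pp3:2

Answer: 4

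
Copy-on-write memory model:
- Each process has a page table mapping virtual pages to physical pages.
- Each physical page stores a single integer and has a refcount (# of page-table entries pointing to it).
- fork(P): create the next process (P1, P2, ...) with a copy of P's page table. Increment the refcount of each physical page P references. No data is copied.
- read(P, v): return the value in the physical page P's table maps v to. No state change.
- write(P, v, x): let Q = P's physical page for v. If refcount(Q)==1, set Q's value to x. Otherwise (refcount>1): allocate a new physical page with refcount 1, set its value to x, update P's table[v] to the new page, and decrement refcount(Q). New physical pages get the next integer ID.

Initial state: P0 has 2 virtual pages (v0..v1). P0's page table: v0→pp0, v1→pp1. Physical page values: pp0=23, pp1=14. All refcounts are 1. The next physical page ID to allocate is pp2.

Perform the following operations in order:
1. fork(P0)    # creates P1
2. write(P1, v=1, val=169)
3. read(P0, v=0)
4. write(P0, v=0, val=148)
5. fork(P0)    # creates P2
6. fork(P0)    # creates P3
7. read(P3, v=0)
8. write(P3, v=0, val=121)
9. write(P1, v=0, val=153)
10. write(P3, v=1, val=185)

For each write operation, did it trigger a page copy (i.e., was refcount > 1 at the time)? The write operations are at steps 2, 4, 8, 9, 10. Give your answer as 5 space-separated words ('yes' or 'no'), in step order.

Op 1: fork(P0) -> P1. 2 ppages; refcounts: pp0:2 pp1:2
Op 2: write(P1, v1, 169). refcount(pp1)=2>1 -> COPY to pp2. 3 ppages; refcounts: pp0:2 pp1:1 pp2:1
Op 3: read(P0, v0) -> 23. No state change.
Op 4: write(P0, v0, 148). refcount(pp0)=2>1 -> COPY to pp3. 4 ppages; refcounts: pp0:1 pp1:1 pp2:1 pp3:1
Op 5: fork(P0) -> P2. 4 ppages; refcounts: pp0:1 pp1:2 pp2:1 pp3:2
Op 6: fork(P0) -> P3. 4 ppages; refcounts: pp0:1 pp1:3 pp2:1 pp3:3
Op 7: read(P3, v0) -> 148. No state change.
Op 8: write(P3, v0, 121). refcount(pp3)=3>1 -> COPY to pp4. 5 ppages; refcounts: pp0:1 pp1:3 pp2:1 pp3:2 pp4:1
Op 9: write(P1, v0, 153). refcount(pp0)=1 -> write in place. 5 ppages; refcounts: pp0:1 pp1:3 pp2:1 pp3:2 pp4:1
Op 10: write(P3, v1, 185). refcount(pp1)=3>1 -> COPY to pp5. 6 ppages; refcounts: pp0:1 pp1:2 pp2:1 pp3:2 pp4:1 pp5:1

yes yes yes no yes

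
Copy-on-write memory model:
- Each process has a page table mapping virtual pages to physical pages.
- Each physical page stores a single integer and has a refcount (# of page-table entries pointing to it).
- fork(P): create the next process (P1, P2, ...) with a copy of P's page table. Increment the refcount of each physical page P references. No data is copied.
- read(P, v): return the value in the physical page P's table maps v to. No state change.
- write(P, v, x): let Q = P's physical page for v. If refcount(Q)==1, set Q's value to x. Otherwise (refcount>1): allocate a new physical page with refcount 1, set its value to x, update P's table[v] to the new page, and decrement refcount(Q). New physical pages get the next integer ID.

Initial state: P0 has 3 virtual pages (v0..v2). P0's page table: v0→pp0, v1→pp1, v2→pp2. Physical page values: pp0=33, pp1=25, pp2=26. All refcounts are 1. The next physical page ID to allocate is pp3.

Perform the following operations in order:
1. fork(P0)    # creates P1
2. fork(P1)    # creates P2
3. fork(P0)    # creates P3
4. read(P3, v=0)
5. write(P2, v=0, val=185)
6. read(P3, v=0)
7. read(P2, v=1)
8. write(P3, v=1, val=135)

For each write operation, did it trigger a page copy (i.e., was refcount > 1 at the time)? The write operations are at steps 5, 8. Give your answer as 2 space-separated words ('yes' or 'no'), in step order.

Op 1: fork(P0) -> P1. 3 ppages; refcounts: pp0:2 pp1:2 pp2:2
Op 2: fork(P1) -> P2. 3 ppages; refcounts: pp0:3 pp1:3 pp2:3
Op 3: fork(P0) -> P3. 3 ppages; refcounts: pp0:4 pp1:4 pp2:4
Op 4: read(P3, v0) -> 33. No state change.
Op 5: write(P2, v0, 185). refcount(pp0)=4>1 -> COPY to pp3. 4 ppages; refcounts: pp0:3 pp1:4 pp2:4 pp3:1
Op 6: read(P3, v0) -> 33. No state change.
Op 7: read(P2, v1) -> 25. No state change.
Op 8: write(P3, v1, 135). refcount(pp1)=4>1 -> COPY to pp4. 5 ppages; refcounts: pp0:3 pp1:3 pp2:4 pp3:1 pp4:1

yes yes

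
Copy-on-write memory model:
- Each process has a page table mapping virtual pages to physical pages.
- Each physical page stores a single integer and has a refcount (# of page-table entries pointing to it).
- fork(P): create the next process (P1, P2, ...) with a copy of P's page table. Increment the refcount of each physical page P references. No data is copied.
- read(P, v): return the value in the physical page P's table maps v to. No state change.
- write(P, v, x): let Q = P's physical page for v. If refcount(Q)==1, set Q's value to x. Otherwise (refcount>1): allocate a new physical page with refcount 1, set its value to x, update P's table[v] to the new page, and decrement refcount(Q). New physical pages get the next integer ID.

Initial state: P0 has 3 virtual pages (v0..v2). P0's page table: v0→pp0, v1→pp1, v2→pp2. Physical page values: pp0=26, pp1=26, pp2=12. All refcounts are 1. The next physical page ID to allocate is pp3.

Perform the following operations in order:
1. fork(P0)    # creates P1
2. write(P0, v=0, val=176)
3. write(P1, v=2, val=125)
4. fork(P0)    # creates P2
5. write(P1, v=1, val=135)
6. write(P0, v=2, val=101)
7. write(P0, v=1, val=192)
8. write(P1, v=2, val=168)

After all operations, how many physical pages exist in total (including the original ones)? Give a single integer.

Answer: 8

Derivation:
Op 1: fork(P0) -> P1. 3 ppages; refcounts: pp0:2 pp1:2 pp2:2
Op 2: write(P0, v0, 176). refcount(pp0)=2>1 -> COPY to pp3. 4 ppages; refcounts: pp0:1 pp1:2 pp2:2 pp3:1
Op 3: write(P1, v2, 125). refcount(pp2)=2>1 -> COPY to pp4. 5 ppages; refcounts: pp0:1 pp1:2 pp2:1 pp3:1 pp4:1
Op 4: fork(P0) -> P2. 5 ppages; refcounts: pp0:1 pp1:3 pp2:2 pp3:2 pp4:1
Op 5: write(P1, v1, 135). refcount(pp1)=3>1 -> COPY to pp5. 6 ppages; refcounts: pp0:1 pp1:2 pp2:2 pp3:2 pp4:1 pp5:1
Op 6: write(P0, v2, 101). refcount(pp2)=2>1 -> COPY to pp6. 7 ppages; refcounts: pp0:1 pp1:2 pp2:1 pp3:2 pp4:1 pp5:1 pp6:1
Op 7: write(P0, v1, 192). refcount(pp1)=2>1 -> COPY to pp7. 8 ppages; refcounts: pp0:1 pp1:1 pp2:1 pp3:2 pp4:1 pp5:1 pp6:1 pp7:1
Op 8: write(P1, v2, 168). refcount(pp4)=1 -> write in place. 8 ppages; refcounts: pp0:1 pp1:1 pp2:1 pp3:2 pp4:1 pp5:1 pp6:1 pp7:1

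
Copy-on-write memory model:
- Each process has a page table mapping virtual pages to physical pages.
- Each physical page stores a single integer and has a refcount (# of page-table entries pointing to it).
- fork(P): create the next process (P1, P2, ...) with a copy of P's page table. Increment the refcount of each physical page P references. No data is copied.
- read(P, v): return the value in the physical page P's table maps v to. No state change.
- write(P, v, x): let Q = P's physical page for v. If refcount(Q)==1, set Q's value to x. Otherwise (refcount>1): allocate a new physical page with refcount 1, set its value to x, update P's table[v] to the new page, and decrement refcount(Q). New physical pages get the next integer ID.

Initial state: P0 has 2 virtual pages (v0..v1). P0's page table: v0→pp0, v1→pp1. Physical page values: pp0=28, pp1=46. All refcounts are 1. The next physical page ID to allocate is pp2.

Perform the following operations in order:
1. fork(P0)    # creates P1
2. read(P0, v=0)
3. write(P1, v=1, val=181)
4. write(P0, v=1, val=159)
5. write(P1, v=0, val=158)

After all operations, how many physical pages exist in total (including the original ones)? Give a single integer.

Answer: 4

Derivation:
Op 1: fork(P0) -> P1. 2 ppages; refcounts: pp0:2 pp1:2
Op 2: read(P0, v0) -> 28. No state change.
Op 3: write(P1, v1, 181). refcount(pp1)=2>1 -> COPY to pp2. 3 ppages; refcounts: pp0:2 pp1:1 pp2:1
Op 4: write(P0, v1, 159). refcount(pp1)=1 -> write in place. 3 ppages; refcounts: pp0:2 pp1:1 pp2:1
Op 5: write(P1, v0, 158). refcount(pp0)=2>1 -> COPY to pp3. 4 ppages; refcounts: pp0:1 pp1:1 pp2:1 pp3:1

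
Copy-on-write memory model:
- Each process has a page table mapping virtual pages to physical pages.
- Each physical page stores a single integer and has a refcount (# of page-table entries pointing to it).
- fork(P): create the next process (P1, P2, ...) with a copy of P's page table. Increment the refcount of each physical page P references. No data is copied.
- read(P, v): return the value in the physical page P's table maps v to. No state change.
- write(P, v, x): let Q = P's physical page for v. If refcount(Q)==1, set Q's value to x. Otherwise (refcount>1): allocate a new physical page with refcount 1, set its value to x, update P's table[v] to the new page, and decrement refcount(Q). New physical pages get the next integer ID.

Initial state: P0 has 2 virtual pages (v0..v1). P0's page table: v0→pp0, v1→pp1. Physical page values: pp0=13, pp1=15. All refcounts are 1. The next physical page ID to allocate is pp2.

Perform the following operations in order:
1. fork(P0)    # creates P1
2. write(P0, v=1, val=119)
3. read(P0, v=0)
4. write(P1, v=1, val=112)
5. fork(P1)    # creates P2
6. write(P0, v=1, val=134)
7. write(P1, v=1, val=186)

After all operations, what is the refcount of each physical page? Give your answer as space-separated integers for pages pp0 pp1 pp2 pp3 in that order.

Op 1: fork(P0) -> P1. 2 ppages; refcounts: pp0:2 pp1:2
Op 2: write(P0, v1, 119). refcount(pp1)=2>1 -> COPY to pp2. 3 ppages; refcounts: pp0:2 pp1:1 pp2:1
Op 3: read(P0, v0) -> 13. No state change.
Op 4: write(P1, v1, 112). refcount(pp1)=1 -> write in place. 3 ppages; refcounts: pp0:2 pp1:1 pp2:1
Op 5: fork(P1) -> P2. 3 ppages; refcounts: pp0:3 pp1:2 pp2:1
Op 6: write(P0, v1, 134). refcount(pp2)=1 -> write in place. 3 ppages; refcounts: pp0:3 pp1:2 pp2:1
Op 7: write(P1, v1, 186). refcount(pp1)=2>1 -> COPY to pp3. 4 ppages; refcounts: pp0:3 pp1:1 pp2:1 pp3:1

Answer: 3 1 1 1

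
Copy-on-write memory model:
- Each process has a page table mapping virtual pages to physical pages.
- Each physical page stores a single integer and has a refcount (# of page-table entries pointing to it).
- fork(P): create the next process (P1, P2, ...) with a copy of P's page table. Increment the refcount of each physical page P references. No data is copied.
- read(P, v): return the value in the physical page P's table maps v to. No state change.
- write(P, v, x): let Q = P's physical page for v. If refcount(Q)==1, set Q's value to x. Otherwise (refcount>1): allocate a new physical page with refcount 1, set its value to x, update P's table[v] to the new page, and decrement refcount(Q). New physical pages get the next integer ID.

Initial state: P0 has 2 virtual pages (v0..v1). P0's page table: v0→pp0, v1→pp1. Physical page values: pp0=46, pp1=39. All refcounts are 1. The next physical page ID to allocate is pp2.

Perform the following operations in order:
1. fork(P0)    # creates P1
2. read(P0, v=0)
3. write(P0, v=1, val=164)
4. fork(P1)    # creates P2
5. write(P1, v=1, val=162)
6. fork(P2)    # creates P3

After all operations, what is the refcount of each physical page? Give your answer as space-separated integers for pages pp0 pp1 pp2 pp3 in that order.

Answer: 4 2 1 1

Derivation:
Op 1: fork(P0) -> P1. 2 ppages; refcounts: pp0:2 pp1:2
Op 2: read(P0, v0) -> 46. No state change.
Op 3: write(P0, v1, 164). refcount(pp1)=2>1 -> COPY to pp2. 3 ppages; refcounts: pp0:2 pp1:1 pp2:1
Op 4: fork(P1) -> P2. 3 ppages; refcounts: pp0:3 pp1:2 pp2:1
Op 5: write(P1, v1, 162). refcount(pp1)=2>1 -> COPY to pp3. 4 ppages; refcounts: pp0:3 pp1:1 pp2:1 pp3:1
Op 6: fork(P2) -> P3. 4 ppages; refcounts: pp0:4 pp1:2 pp2:1 pp3:1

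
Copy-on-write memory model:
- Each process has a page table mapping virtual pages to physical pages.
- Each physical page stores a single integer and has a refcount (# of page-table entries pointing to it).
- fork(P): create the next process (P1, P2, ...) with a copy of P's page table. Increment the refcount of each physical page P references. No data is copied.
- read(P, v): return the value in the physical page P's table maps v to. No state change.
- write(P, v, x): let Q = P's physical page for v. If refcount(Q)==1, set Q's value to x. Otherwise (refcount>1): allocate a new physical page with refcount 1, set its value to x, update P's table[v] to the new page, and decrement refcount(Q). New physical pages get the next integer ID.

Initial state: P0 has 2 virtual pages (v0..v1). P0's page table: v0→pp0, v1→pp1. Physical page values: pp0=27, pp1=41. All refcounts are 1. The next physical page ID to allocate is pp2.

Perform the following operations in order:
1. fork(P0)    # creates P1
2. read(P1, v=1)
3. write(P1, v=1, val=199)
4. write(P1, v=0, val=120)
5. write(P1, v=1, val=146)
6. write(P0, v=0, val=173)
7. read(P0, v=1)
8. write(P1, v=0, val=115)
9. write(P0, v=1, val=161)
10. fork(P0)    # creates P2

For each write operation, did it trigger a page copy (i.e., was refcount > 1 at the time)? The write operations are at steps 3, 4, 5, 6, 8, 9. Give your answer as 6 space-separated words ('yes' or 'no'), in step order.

Op 1: fork(P0) -> P1. 2 ppages; refcounts: pp0:2 pp1:2
Op 2: read(P1, v1) -> 41. No state change.
Op 3: write(P1, v1, 199). refcount(pp1)=2>1 -> COPY to pp2. 3 ppages; refcounts: pp0:2 pp1:1 pp2:1
Op 4: write(P1, v0, 120). refcount(pp0)=2>1 -> COPY to pp3. 4 ppages; refcounts: pp0:1 pp1:1 pp2:1 pp3:1
Op 5: write(P1, v1, 146). refcount(pp2)=1 -> write in place. 4 ppages; refcounts: pp0:1 pp1:1 pp2:1 pp3:1
Op 6: write(P0, v0, 173). refcount(pp0)=1 -> write in place. 4 ppages; refcounts: pp0:1 pp1:1 pp2:1 pp3:1
Op 7: read(P0, v1) -> 41. No state change.
Op 8: write(P1, v0, 115). refcount(pp3)=1 -> write in place. 4 ppages; refcounts: pp0:1 pp1:1 pp2:1 pp3:1
Op 9: write(P0, v1, 161). refcount(pp1)=1 -> write in place. 4 ppages; refcounts: pp0:1 pp1:1 pp2:1 pp3:1
Op 10: fork(P0) -> P2. 4 ppages; refcounts: pp0:2 pp1:2 pp2:1 pp3:1

yes yes no no no no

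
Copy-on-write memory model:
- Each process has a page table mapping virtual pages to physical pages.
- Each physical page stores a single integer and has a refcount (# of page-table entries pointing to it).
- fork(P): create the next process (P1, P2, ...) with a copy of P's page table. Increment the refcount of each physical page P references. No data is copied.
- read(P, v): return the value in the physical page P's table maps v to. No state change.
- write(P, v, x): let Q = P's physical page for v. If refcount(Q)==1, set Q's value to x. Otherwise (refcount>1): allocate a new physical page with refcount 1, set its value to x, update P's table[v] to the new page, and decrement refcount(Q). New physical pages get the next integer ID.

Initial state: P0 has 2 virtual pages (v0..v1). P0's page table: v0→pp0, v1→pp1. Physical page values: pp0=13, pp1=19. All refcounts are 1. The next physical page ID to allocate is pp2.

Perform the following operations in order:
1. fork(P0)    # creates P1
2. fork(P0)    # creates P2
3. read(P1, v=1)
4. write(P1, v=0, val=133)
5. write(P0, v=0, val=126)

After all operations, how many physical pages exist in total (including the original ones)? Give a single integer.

Op 1: fork(P0) -> P1. 2 ppages; refcounts: pp0:2 pp1:2
Op 2: fork(P0) -> P2. 2 ppages; refcounts: pp0:3 pp1:3
Op 3: read(P1, v1) -> 19. No state change.
Op 4: write(P1, v0, 133). refcount(pp0)=3>1 -> COPY to pp2. 3 ppages; refcounts: pp0:2 pp1:3 pp2:1
Op 5: write(P0, v0, 126). refcount(pp0)=2>1 -> COPY to pp3. 4 ppages; refcounts: pp0:1 pp1:3 pp2:1 pp3:1

Answer: 4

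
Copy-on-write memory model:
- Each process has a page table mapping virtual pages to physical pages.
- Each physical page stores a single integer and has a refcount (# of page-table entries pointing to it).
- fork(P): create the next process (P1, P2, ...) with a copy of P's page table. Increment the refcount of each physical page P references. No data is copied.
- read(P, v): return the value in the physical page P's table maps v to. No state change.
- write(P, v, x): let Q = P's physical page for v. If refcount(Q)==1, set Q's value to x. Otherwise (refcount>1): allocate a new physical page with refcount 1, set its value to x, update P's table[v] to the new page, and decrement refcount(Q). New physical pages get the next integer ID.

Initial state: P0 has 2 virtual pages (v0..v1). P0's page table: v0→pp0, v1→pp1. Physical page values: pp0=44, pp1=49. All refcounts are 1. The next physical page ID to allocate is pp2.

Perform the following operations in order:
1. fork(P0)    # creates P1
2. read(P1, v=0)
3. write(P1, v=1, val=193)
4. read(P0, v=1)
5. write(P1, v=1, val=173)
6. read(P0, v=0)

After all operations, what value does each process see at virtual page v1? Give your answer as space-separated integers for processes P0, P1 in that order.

Op 1: fork(P0) -> P1. 2 ppages; refcounts: pp0:2 pp1:2
Op 2: read(P1, v0) -> 44. No state change.
Op 3: write(P1, v1, 193). refcount(pp1)=2>1 -> COPY to pp2. 3 ppages; refcounts: pp0:2 pp1:1 pp2:1
Op 4: read(P0, v1) -> 49. No state change.
Op 5: write(P1, v1, 173). refcount(pp2)=1 -> write in place. 3 ppages; refcounts: pp0:2 pp1:1 pp2:1
Op 6: read(P0, v0) -> 44. No state change.
P0: v1 -> pp1 = 49
P1: v1 -> pp2 = 173

Answer: 49 173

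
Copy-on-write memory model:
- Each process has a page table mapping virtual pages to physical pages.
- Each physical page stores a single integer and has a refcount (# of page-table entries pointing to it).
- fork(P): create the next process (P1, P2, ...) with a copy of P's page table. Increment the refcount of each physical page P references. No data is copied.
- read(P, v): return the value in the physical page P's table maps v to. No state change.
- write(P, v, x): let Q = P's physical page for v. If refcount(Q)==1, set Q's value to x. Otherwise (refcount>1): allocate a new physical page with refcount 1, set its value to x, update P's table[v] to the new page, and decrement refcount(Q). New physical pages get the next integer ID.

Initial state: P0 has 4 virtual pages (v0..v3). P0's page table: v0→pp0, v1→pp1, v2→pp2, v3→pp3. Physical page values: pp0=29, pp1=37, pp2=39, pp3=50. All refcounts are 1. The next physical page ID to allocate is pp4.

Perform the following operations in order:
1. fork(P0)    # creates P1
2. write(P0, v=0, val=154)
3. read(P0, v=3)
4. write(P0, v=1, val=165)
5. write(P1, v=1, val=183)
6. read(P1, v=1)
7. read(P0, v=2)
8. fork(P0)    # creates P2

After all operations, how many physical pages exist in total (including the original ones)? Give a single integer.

Op 1: fork(P0) -> P1. 4 ppages; refcounts: pp0:2 pp1:2 pp2:2 pp3:2
Op 2: write(P0, v0, 154). refcount(pp0)=2>1 -> COPY to pp4. 5 ppages; refcounts: pp0:1 pp1:2 pp2:2 pp3:2 pp4:1
Op 3: read(P0, v3) -> 50. No state change.
Op 4: write(P0, v1, 165). refcount(pp1)=2>1 -> COPY to pp5. 6 ppages; refcounts: pp0:1 pp1:1 pp2:2 pp3:2 pp4:1 pp5:1
Op 5: write(P1, v1, 183). refcount(pp1)=1 -> write in place. 6 ppages; refcounts: pp0:1 pp1:1 pp2:2 pp3:2 pp4:1 pp5:1
Op 6: read(P1, v1) -> 183. No state change.
Op 7: read(P0, v2) -> 39. No state change.
Op 8: fork(P0) -> P2. 6 ppages; refcounts: pp0:1 pp1:1 pp2:3 pp3:3 pp4:2 pp5:2

Answer: 6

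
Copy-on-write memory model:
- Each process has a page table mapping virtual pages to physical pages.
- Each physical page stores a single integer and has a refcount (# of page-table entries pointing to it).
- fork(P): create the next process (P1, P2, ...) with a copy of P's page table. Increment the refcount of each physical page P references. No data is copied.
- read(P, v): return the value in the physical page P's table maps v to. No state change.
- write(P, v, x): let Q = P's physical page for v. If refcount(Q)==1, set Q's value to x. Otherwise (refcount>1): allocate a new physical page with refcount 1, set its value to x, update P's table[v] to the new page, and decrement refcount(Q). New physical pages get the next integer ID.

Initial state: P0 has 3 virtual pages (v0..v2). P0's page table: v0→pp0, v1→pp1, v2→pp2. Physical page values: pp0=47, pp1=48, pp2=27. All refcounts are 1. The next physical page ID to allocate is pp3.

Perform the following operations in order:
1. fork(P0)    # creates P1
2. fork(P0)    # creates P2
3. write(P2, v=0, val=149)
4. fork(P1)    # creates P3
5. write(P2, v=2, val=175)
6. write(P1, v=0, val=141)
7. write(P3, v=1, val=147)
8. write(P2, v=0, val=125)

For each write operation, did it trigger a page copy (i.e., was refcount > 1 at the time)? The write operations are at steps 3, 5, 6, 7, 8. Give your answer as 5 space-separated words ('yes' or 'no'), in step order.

Op 1: fork(P0) -> P1. 3 ppages; refcounts: pp0:2 pp1:2 pp2:2
Op 2: fork(P0) -> P2. 3 ppages; refcounts: pp0:3 pp1:3 pp2:3
Op 3: write(P2, v0, 149). refcount(pp0)=3>1 -> COPY to pp3. 4 ppages; refcounts: pp0:2 pp1:3 pp2:3 pp3:1
Op 4: fork(P1) -> P3. 4 ppages; refcounts: pp0:3 pp1:4 pp2:4 pp3:1
Op 5: write(P2, v2, 175). refcount(pp2)=4>1 -> COPY to pp4. 5 ppages; refcounts: pp0:3 pp1:4 pp2:3 pp3:1 pp4:1
Op 6: write(P1, v0, 141). refcount(pp0)=3>1 -> COPY to pp5. 6 ppages; refcounts: pp0:2 pp1:4 pp2:3 pp3:1 pp4:1 pp5:1
Op 7: write(P3, v1, 147). refcount(pp1)=4>1 -> COPY to pp6. 7 ppages; refcounts: pp0:2 pp1:3 pp2:3 pp3:1 pp4:1 pp5:1 pp6:1
Op 8: write(P2, v0, 125). refcount(pp3)=1 -> write in place. 7 ppages; refcounts: pp0:2 pp1:3 pp2:3 pp3:1 pp4:1 pp5:1 pp6:1

yes yes yes yes no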